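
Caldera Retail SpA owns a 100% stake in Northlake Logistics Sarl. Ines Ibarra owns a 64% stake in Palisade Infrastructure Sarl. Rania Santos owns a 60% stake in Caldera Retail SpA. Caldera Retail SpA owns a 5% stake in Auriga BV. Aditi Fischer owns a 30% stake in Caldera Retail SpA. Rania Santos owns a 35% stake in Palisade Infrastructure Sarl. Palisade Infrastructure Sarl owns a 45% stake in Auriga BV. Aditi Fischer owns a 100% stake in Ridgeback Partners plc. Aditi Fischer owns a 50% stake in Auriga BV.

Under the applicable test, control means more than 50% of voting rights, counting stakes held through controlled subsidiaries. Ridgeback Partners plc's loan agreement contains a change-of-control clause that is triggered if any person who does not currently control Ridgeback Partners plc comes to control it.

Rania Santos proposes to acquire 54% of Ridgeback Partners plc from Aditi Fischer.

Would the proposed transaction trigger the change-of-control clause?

Yes

The purchase adds only to Rania's holdings (Aditi's stake shrinks), so Rania is the only person who could newly come to control Ridgeback.
Rania holds 60% of Caldera, so Rania controls Caldera.
Caldera holds 100% of Northlake, so Rania controls Northlake.
Neither Rania nor any entity Rania controls holds any voting interest in Ridgeback.
So before the transaction, Rania does not control Ridgeback.
After the purchase, Rania holds 54% of Ridgeback directly, and Aditi's stake falls to 46%.
Rania holds 54% of Ridgeback, so Rania controls Ridgeback.
Rania did not control Ridgeback before and does after, so the clause is triggered.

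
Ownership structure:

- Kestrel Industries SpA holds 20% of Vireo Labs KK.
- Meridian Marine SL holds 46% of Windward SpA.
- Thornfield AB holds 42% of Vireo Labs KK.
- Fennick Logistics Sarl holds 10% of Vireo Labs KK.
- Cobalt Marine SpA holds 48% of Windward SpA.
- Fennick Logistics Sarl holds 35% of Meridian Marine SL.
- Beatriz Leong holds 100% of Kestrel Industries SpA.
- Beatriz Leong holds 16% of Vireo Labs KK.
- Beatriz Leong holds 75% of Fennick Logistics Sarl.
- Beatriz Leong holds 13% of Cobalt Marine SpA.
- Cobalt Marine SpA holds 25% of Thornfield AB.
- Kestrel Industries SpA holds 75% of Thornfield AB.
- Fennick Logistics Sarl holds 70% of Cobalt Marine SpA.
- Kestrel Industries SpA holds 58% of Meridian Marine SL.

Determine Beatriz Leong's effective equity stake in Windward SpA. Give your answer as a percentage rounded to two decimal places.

70.20%

Beatriz reaches Windward along 4 paths.
Via Cobalt: 13% × 48% = 6.24%.
Via Fennick → Cobalt: 75% × 70% × 48% = 25.2%.
Via Fennick → Meridian: 75% × 35% × 46% = 12.075%.
Via Kestrel → Meridian: 100% × 58% × 46% = 26.68%.
Total: 6.24% + 25.2% + 12.075% + 26.68% = 70.195%.
Rounded: 70.20%.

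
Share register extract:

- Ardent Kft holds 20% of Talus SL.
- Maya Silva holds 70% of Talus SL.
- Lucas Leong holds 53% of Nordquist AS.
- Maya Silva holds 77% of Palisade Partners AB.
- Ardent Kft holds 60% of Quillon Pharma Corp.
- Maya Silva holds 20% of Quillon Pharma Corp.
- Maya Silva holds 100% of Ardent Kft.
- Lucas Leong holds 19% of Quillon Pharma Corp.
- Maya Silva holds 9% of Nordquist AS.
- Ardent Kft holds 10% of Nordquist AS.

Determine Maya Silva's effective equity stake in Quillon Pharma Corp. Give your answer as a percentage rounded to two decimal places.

80.00%

Maya reaches Quillon along 2 paths.
Via Ardent: 100% × 60% = 60%.
Direct stake: 20% = 20%.
Total: 60% + 20% = 80%.
Rounded: 80.00%.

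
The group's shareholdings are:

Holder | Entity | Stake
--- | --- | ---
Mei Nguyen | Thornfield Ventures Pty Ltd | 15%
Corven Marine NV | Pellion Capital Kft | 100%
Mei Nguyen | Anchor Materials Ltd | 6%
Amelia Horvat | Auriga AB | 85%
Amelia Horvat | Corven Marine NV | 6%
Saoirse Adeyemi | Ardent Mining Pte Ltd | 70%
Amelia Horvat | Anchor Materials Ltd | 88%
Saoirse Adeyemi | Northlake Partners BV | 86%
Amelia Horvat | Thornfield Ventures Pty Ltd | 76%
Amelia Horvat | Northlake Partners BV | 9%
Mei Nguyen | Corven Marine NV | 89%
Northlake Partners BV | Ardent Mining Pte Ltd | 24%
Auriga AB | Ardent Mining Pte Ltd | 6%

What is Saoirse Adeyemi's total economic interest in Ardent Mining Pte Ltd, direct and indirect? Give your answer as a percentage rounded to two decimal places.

Saoirse reaches Ardent along 2 paths.
Direct stake: 70% = 70%.
Via Northlake: 86% × 24% = 20.64%.
Total: 70% + 20.64% = 90.64%.

90.64%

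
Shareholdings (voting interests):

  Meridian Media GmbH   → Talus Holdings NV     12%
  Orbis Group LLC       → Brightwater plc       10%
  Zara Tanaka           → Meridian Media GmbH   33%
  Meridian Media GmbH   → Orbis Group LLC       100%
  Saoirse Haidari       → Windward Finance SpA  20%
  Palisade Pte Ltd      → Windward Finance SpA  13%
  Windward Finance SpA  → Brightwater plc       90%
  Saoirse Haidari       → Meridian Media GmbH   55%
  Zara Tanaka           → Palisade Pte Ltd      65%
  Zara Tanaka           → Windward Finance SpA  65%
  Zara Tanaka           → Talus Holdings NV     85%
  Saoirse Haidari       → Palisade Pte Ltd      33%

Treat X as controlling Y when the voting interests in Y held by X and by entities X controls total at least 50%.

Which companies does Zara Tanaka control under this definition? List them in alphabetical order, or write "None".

Zara holds 65% of Palisade, so Zara controls Palisade.
Zara and Palisade together hold 65% + 13% = 78% of Windward, so Zara controls Windward.
Windward holds 90% of Brightwater, so Zara controls Brightwater.
Zara holds 85% of Talus, so Zara controls Talus.
No other company's threshold is met.

Brightwater plc, Palisade Pte Ltd, Talus Holdings NV, Windward Finance SpA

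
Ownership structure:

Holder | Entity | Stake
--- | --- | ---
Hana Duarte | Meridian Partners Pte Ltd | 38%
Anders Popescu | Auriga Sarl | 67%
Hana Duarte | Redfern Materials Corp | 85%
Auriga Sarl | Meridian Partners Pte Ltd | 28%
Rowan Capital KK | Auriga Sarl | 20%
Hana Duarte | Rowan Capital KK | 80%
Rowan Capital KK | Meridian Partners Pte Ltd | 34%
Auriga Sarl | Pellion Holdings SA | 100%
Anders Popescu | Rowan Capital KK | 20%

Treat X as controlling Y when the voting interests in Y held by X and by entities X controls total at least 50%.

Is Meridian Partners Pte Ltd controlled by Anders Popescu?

Anders holds 67% of Auriga, so Anders controls Auriga.
Auriga holds 100% of Pellion, so Anders controls Pellion.
In Meridian, Anders's side holds only 28%, not ≥ 50%.
So Anders does not control Meridian.

No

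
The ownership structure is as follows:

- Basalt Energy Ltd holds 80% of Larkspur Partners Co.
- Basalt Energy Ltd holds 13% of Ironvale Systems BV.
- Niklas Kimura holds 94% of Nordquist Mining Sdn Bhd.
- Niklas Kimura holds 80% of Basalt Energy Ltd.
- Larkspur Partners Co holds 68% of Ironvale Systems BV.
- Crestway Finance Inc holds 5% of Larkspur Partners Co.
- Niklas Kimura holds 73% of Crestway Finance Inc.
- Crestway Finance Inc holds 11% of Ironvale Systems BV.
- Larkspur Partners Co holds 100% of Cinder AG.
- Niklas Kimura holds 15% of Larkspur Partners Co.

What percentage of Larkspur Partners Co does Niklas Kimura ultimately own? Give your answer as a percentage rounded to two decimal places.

82.65%

Niklas reaches Larkspur along 3 paths.
Via Basalt: 80% × 80% = 64%.
Direct stake: 15% = 15%.
Via Crestway: 73% × 5% = 3.65%.
Total: 64% + 15% + 3.65% = 82.65%.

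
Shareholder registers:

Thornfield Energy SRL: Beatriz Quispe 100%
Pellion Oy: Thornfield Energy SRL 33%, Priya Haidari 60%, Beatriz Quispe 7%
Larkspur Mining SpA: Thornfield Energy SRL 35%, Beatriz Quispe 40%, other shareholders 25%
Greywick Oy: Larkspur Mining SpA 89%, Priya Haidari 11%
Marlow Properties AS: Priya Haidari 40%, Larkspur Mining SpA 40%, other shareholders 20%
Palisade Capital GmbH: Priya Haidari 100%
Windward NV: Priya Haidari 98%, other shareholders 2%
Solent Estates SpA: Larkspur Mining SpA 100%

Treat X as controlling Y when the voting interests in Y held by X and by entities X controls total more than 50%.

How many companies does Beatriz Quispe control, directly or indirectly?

Beatriz holds 100% of Thornfield, so Beatriz controls Thornfield.
Thornfield and Beatriz together hold 35% + 40% = 75% of Larkspur, so Beatriz controls Larkspur.
Larkspur holds 89% of Greywick, so Beatriz controls Greywick.
Larkspur holds 100% of Solent, so Beatriz controls Solent.
No other company's threshold is met.
Beatriz controls 4 companies.

4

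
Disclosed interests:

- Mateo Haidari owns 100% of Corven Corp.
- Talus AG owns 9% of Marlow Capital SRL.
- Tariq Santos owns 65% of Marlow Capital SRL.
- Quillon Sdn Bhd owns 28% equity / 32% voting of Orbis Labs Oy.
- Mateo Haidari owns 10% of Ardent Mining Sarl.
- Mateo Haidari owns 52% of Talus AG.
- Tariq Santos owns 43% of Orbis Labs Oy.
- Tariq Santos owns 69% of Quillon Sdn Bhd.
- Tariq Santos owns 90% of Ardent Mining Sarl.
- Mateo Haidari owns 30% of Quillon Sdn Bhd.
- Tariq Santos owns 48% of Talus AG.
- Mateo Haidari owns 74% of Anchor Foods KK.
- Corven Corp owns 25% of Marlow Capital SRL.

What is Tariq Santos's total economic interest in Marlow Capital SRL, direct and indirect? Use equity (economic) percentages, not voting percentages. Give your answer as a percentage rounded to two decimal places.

69.32%

Tariq reaches Marlow along 2 paths.
Direct stake: 65% = 65%.
Via Talus: 48% × 9% = 4.32%.
Total: 65% + 4.32% = 69.32%.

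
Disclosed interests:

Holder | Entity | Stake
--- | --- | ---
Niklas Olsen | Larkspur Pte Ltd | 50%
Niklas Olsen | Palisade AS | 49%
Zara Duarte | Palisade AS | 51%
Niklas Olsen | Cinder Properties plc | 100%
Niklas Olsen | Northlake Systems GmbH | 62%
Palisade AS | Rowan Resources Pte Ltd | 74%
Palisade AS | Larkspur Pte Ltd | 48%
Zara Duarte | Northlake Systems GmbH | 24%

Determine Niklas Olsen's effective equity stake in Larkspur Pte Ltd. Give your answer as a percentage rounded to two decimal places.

73.52%

Niklas reaches Larkspur along 2 paths.
Direct stake: 50% = 50%.
Via Palisade: 49% × 48% = 23.52%.
Total: 50% + 23.52% = 73.52%.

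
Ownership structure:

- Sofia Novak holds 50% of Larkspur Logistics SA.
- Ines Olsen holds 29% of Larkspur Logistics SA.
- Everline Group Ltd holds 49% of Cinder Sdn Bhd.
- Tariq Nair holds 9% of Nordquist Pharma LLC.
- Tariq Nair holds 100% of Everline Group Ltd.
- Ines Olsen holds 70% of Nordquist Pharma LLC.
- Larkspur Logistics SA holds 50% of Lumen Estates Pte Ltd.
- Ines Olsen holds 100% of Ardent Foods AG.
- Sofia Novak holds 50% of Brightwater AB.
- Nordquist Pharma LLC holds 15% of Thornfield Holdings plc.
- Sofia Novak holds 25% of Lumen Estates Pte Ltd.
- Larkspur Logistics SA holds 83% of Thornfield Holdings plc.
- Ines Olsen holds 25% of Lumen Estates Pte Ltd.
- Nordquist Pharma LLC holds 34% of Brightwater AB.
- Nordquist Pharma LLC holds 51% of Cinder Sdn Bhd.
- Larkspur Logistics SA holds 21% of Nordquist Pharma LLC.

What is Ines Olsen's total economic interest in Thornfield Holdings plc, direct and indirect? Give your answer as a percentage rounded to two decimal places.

Ines reaches Thornfield along 3 paths.
Via Nordquist: 70% × 15% = 10.5%.
Via Larkspur → Nordquist: 29% × 21% × 15% = 0.9135%.
Via Larkspur: 29% × 83% = 24.07%.
Total: 10.5% + 0.9135% + 24.07% = 35.4835%.
Rounded: 35.48%.

35.48%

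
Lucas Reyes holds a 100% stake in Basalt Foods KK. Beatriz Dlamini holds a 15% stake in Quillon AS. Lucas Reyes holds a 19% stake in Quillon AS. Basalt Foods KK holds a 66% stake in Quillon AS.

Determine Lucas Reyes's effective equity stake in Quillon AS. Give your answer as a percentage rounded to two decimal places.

85.00%

Lucas reaches Quillon along 2 paths.
Via Basalt: 100% × 66% = 66%.
Direct stake: 19% = 19%.
Total: 66% + 19% = 85%.
Rounded: 85.00%.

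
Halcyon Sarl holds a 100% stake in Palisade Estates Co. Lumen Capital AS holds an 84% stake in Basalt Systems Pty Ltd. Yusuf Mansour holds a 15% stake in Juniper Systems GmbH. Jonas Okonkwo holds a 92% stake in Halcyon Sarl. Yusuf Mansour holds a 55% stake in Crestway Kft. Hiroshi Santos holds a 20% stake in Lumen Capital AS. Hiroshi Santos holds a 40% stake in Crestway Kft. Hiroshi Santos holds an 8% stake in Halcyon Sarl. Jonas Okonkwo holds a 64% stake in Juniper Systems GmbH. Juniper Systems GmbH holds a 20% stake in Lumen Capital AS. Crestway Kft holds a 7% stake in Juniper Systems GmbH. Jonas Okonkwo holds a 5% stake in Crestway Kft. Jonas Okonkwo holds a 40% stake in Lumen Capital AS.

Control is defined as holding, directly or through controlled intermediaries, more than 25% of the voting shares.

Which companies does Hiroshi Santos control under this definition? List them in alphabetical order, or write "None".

Hiroshi holds 40% of Crestway, so Hiroshi controls Crestway.
No other company's threshold is met.

Crestway Kft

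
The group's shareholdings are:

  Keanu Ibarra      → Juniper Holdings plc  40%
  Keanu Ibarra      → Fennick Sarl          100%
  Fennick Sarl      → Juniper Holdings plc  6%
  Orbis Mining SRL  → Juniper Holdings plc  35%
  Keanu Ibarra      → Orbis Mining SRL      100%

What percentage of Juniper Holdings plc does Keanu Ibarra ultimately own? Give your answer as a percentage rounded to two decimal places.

Keanu reaches Juniper along 3 paths.
Direct stake: 40% = 40%.
Via Orbis: 100% × 35% = 35%.
Via Fennick: 100% × 6% = 6%.
Total: 40% + 35% + 6% = 81%.
Rounded: 81.00%.

81.00%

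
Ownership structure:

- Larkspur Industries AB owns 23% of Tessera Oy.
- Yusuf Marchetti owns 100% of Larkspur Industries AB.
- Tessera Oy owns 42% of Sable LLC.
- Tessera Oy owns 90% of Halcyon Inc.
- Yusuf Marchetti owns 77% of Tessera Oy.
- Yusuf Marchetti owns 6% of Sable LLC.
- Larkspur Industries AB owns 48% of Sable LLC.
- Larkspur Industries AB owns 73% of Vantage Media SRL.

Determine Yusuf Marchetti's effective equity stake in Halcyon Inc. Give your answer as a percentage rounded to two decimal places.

Yusuf reaches Halcyon along 2 paths.
Via Larkspur → Tessera: 100% × 23% × 90% = 20.7%.
Via Tessera: 77% × 90% = 69.3%.
Total: 20.7% + 69.3% = 90%.
Rounded: 90.00%.

90.00%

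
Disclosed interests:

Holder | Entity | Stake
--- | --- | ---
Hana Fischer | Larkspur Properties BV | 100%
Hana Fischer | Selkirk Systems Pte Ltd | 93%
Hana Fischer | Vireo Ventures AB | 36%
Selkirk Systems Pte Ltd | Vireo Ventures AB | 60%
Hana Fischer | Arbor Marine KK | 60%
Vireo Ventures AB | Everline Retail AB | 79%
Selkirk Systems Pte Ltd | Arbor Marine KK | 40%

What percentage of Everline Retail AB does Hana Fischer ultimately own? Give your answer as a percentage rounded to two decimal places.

72.52%

Hana reaches Everline along 2 paths.
Via Vireo: 36% × 79% = 28.44%.
Via Selkirk → Vireo: 93% × 60% × 79% = 44.082%.
Total: 28.44% + 44.082% = 72.522%.
Rounded: 72.52%.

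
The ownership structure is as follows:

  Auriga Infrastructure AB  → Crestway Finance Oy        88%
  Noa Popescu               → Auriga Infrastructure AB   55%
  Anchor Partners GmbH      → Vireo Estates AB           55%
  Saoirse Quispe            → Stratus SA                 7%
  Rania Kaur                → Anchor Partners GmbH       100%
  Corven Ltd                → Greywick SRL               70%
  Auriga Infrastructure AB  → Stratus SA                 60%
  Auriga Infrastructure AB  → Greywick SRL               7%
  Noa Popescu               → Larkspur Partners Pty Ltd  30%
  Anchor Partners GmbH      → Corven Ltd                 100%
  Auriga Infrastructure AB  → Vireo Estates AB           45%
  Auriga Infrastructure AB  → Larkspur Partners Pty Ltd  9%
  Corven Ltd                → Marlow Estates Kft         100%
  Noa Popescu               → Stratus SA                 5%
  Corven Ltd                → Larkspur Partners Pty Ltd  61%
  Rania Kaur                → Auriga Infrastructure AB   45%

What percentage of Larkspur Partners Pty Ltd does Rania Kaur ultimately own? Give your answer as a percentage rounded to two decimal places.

Rania reaches Larkspur along 2 paths.
Via Auriga: 45% × 9% = 4.05%.
Via Anchor → Corven: 100% × 100% × 61% = 61%.
Total: 4.05% + 61% = 65.05%.

65.05%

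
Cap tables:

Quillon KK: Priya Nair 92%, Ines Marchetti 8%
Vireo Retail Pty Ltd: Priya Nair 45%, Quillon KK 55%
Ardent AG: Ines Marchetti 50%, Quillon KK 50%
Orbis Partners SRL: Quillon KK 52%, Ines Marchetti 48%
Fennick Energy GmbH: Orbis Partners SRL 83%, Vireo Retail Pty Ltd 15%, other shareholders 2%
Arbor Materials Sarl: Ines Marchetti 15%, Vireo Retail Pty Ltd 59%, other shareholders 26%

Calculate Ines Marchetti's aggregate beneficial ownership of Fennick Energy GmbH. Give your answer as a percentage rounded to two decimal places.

Ines reaches Fennick along 3 paths.
Via Quillon → Orbis: 8% × 52% × 83% = 3.4528%.
Via Orbis: 48% × 83% = 39.84%.
Via Quillon → Vireo: 8% × 55% × 15% = 0.66%.
Total: 3.4528% + 39.84% + 0.66% = 43.9528%.
Rounded: 43.95%.

43.95%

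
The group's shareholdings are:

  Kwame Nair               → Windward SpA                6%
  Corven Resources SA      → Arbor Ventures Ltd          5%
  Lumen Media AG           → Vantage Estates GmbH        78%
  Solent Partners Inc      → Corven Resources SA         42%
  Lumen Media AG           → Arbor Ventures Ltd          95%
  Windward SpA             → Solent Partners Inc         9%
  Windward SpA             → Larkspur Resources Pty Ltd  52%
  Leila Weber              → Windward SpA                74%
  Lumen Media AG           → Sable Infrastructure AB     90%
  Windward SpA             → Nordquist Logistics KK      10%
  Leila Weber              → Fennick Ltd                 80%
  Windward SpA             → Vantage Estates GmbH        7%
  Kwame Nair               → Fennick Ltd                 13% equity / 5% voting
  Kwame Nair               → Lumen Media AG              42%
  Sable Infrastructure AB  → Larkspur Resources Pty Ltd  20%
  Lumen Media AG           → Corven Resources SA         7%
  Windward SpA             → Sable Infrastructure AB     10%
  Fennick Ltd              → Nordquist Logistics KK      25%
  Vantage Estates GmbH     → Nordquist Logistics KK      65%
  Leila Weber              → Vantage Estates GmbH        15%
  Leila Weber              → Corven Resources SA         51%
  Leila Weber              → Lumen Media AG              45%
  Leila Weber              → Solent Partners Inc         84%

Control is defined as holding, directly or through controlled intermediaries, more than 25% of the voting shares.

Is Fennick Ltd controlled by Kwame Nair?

No

Kwame holds 42% of Lumen, so Kwame controls Lumen.
Lumen holds 78% of Vantage, so Kwame controls Vantage.
Lumen holds 90% of Sable, so Kwame controls Sable.
Lumen holds 95% of Arbor, so Kwame controls Arbor.
Vantage holds 65% of Nordquist, so Kwame controls Nordquist.
In Fennick, Kwame's side holds only 5%, not > 25%.
So Kwame does not control Fennick.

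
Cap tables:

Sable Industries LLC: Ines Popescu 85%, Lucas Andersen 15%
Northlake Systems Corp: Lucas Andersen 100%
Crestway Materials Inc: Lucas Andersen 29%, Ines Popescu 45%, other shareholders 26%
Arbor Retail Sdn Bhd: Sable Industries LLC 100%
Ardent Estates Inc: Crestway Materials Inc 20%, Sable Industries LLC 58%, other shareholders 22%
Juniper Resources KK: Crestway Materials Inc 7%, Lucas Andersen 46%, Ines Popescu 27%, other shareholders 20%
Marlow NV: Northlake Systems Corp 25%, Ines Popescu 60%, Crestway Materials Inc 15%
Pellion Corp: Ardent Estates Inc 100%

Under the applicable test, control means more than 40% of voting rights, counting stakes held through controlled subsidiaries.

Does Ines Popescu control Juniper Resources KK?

Ines holds 85% of Sable, so Ines controls Sable.
Ines holds 45% of Crestway, so Ines controls Crestway.
Sable holds 100% of Arbor, so Ines controls Arbor.
Crestway and Sable together hold 20% + 58% = 78% of Ardent, so Ines controls Ardent.
Ines and Crestway together hold 60% + 15% = 75% of Marlow, so Ines controls Marlow.
Ardent holds 100% of Pellion, so Ines controls Pellion.
In Juniper, Ines's side holds only 7% + 27% = 34%, not > 40%.
So Ines does not control Juniper.

No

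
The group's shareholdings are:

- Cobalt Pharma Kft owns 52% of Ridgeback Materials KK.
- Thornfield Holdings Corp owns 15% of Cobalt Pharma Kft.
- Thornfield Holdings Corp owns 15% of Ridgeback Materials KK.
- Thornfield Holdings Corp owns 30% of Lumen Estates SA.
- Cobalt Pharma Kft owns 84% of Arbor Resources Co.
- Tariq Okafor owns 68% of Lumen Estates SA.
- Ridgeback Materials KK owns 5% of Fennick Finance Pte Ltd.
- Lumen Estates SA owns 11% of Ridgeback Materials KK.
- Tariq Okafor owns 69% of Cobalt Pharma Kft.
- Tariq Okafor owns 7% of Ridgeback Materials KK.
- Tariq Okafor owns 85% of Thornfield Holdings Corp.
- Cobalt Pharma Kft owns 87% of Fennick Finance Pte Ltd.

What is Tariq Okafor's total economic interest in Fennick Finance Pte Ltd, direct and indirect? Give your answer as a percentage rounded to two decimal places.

Tariq reaches Fennick along 8 paths.
Via Thornfield → Cobalt: 85% × 15% × 87% = 11.0925%.
Via Cobalt: 69% × 87% = 60.03%.
Via Ridgeback: 7% × 5% = 0.35%.
Via Thornfield → Ridgeback: 85% × 15% × 5% = 0.6375%.
Via Thornfield → Cobalt → Ridgeback: 85% × 15% × 52% × 5% = 0.3315%.
Via Cobalt → Ridgeback: 69% × 52% × 5% = 1.794%.
Via Lumen → Ridgeback: 68% × 11% × 5% = 0.374%.
Via Thornfield → Lumen → Ridgeback: 85% × 30% × 11% × 5% = 0.14025%.
Total: 11.0925% + 60.03% + 0.35% + 0.6375% + 0.3315% + 1.794% + 0.374% + 0.14025% = 74.74975%.
Rounded: 74.75%.

74.75%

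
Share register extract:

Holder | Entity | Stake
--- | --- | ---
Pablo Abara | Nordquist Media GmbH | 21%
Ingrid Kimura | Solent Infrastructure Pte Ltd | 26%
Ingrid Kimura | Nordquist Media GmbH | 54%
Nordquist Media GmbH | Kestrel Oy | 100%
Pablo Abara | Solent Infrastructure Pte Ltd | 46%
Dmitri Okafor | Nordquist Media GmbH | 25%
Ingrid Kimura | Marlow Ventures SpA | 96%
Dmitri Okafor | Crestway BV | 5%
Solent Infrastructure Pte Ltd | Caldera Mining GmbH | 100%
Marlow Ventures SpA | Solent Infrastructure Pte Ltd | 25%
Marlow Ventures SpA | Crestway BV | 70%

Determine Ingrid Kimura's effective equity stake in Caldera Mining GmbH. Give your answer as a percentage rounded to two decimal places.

50.00%

Ingrid reaches Caldera along 2 paths.
Via Solent: 26% × 100% = 26%.
Via Marlow → Solent: 96% × 25% × 100% = 24%.
Total: 26% + 24% = 50%.
Rounded: 50.00%.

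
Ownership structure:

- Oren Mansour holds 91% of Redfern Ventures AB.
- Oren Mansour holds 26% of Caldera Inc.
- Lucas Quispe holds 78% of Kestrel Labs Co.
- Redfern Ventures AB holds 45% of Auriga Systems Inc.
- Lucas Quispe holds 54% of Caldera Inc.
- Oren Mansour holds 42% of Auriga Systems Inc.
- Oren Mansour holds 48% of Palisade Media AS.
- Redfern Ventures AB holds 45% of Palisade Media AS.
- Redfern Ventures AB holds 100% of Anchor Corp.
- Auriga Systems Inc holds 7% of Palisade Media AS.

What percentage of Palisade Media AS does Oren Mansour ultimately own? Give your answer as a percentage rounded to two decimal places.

94.76%

Oren reaches Palisade along 4 paths.
Via Redfern: 91% × 45% = 40.95%.
Via Redfern → Auriga: 91% × 45% × 7% = 2.8665%.
Via Auriga: 42% × 7% = 2.94%.
Direct stake: 48% = 48%.
Total: 40.95% + 2.8665% + 2.94% + 48% = 94.7565%.
Rounded: 94.76%.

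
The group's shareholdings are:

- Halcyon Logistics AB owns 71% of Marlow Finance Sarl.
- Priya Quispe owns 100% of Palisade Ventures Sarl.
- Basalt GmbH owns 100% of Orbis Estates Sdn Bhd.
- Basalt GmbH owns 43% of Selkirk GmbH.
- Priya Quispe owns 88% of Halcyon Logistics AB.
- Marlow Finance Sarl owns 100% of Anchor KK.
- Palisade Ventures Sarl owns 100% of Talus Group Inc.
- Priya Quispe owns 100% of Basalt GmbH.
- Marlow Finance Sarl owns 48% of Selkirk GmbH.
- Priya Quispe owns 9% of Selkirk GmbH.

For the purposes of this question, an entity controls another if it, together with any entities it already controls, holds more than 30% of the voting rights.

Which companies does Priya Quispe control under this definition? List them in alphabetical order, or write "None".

Anchor KK, Basalt GmbH, Halcyon Logistics AB, Marlow Finance Sarl, Orbis Estates Sdn Bhd, Palisade Ventures Sarl, Selkirk GmbH, Talus Group Inc

Priya holds 100% of Palisade, so Priya controls Palisade.
Priya holds 100% of Basalt, so Priya controls Basalt.
Priya holds 88% of Halcyon, so Priya controls Halcyon.
Halcyon holds 71% of Marlow, so Priya controls Marlow.
Basalt holds 100% of Orbis, so Priya controls Orbis.
Marlow and Priya and Basalt together hold 48% + 9% + 43% = 100% of Selkirk, so Priya controls Selkirk.
Palisade holds 100% of Talus, so Priya controls Talus.
Marlow holds 100% of Anchor, so Priya controls Anchor.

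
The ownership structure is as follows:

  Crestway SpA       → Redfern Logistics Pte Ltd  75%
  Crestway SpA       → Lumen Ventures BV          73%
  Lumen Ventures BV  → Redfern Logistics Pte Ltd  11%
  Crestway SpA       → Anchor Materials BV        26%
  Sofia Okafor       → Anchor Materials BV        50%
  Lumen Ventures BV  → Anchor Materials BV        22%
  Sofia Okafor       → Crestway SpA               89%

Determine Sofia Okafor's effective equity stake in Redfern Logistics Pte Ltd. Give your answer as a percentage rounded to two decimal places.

Sofia reaches Redfern along 2 paths.
Via Crestway → Lumen: 89% × 73% × 11% = 7.1467%.
Via Crestway: 89% × 75% = 66.75%.
Total: 7.1467% + 66.75% = 73.8967%.
Rounded: 73.90%.

73.90%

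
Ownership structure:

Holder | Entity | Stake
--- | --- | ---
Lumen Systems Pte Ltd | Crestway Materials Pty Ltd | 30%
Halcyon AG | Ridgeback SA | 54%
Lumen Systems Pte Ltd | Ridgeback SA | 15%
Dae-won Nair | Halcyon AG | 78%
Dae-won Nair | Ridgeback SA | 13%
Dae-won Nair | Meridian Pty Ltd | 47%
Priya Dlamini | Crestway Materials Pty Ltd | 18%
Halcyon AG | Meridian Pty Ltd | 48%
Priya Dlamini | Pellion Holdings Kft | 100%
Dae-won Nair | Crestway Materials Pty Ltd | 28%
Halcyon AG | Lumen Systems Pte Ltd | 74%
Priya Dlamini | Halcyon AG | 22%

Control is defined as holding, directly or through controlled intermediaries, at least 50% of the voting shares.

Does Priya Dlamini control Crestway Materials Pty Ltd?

No

Priya holds 100% of Pellion, so Priya controls Pellion.
In Crestway, Priya's side holds only 18%, not ≥ 50%.
So Priya does not control Crestway.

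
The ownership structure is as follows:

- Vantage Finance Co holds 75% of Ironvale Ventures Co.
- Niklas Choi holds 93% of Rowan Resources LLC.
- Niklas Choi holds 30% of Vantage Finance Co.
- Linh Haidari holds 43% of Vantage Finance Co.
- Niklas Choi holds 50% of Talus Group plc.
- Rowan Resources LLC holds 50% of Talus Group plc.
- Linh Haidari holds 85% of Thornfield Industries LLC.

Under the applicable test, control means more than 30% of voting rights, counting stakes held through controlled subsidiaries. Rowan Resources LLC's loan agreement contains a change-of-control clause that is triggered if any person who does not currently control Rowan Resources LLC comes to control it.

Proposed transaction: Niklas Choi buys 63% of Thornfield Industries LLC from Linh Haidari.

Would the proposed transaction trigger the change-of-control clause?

No

The purchase adds only to Niklas's holdings (Linh's stake shrinks), so Niklas is the only person who could newly come to control Rowan.
Niklas holds 93% of Rowan, so Niklas controls Rowan.
So Niklas already controls Rowan before the transaction.
After the purchase, Niklas holds 63% of Thornfield directly, and Linh's stake falls to 22%.
Niklas controlled Rowan already, so this is not a new person acquiring control; every other person's position is unchanged or reduced.
No new person acquires control, so the clause is not triggered.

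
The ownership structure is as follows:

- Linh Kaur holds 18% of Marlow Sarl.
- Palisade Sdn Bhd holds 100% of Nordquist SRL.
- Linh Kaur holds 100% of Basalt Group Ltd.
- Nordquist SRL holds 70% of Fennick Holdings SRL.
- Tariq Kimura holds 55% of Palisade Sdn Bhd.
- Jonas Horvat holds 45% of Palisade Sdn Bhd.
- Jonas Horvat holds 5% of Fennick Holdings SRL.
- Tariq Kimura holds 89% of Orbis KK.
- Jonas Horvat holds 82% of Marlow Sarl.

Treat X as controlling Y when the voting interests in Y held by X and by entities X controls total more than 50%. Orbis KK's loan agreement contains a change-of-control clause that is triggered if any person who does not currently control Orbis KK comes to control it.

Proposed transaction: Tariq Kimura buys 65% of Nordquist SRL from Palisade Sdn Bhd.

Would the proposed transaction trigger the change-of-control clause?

No

The purchase adds only to Tariq's holdings (Palisade's stake shrinks), so Tariq is the only person who could newly come to control Orbis.
Tariq holds 89% of Orbis, so Tariq controls Orbis.
So Tariq already controls Orbis before the transaction.
After the purchase, Tariq holds 65% of Nordquist directly, and Palisade's stake falls to 35%.
Tariq controlled Orbis already, so this is not a new person acquiring control; every other person's position is unchanged or reduced.
No new person acquires control, so the clause is not triggered.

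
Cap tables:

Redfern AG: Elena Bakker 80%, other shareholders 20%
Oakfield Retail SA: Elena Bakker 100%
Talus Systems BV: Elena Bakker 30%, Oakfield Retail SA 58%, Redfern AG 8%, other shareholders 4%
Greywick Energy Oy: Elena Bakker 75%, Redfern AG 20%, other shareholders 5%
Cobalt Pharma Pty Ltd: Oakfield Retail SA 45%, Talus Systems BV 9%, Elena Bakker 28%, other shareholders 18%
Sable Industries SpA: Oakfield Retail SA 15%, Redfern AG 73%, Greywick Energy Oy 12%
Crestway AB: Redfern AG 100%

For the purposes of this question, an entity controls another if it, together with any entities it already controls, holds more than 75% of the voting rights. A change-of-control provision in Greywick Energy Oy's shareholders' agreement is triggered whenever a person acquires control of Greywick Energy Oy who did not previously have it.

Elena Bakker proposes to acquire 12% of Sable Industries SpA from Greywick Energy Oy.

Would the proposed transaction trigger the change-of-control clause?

No

The purchase adds only to Elena's holdings (Greywick's stake shrinks), so Elena is the only person who could newly come to control Greywick.
Elena holds 80% of Redfern, so Elena controls Redfern.
Elena and Redfern together hold 75% + 20% = 95% of Greywick, so Elena controls Greywick.
So Elena already controls Greywick before the transaction.
After the purchase, Elena holds 12% of Sable directly, and Greywick's stake falls to 0%.
Elena controlled Greywick already, so this is not a new person acquiring control; every other person's position is unchanged or reduced.
No new person acquires control, so the clause is not triggered.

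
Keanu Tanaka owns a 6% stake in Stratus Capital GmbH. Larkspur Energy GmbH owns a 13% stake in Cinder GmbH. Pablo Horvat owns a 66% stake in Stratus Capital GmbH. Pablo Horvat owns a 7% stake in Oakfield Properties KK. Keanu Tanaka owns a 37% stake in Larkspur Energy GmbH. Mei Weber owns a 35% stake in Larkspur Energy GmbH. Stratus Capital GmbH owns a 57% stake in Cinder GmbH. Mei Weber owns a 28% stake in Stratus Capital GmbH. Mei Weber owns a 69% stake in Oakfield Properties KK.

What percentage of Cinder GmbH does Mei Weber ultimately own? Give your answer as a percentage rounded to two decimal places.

Mei reaches Cinder along 2 paths.
Via Stratus: 28% × 57% = 15.96%.
Via Larkspur: 35% × 13% = 4.55%.
Total: 15.96% + 4.55% = 20.51%.

20.51%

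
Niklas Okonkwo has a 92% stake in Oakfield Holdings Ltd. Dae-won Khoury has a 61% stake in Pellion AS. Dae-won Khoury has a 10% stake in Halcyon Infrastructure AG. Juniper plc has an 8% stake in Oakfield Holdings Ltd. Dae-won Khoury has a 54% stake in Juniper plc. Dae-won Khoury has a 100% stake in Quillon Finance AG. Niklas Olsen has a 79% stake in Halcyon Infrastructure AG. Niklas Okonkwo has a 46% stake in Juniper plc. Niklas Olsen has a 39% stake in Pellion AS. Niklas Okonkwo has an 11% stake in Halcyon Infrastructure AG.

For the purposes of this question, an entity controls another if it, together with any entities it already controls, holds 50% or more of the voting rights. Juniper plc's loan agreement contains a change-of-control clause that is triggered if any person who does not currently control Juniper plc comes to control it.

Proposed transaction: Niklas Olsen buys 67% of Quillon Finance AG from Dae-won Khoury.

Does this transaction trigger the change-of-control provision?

No

The purchase adds only to Niklas Olsen's holdings (Dae-won's stake shrinks), so Niklas Olsen is the only person who could newly come to control Juniper.
Niklas Olsen holds 79% of Halcyon, so Niklas Olsen controls Halcyon.
Neither Niklas Olsen nor any entity Niklas Olsen controls holds any voting interest in Juniper.
So before the transaction, Niklas Olsen does not control Juniper.
After the purchase, Niklas Olsen holds 67% of Quillon directly, and Dae-won's stake falls to 33%.
Niklas Olsen holds 67% of Quillon, so Niklas Olsen controls Quillon.
After the transaction, neither Niklas Olsen nor any entity Niklas Olsen controls holds a voting interest in Juniper, so Niklas Olsen still does not control it.
No new person acquires control, so the clause is not triggered.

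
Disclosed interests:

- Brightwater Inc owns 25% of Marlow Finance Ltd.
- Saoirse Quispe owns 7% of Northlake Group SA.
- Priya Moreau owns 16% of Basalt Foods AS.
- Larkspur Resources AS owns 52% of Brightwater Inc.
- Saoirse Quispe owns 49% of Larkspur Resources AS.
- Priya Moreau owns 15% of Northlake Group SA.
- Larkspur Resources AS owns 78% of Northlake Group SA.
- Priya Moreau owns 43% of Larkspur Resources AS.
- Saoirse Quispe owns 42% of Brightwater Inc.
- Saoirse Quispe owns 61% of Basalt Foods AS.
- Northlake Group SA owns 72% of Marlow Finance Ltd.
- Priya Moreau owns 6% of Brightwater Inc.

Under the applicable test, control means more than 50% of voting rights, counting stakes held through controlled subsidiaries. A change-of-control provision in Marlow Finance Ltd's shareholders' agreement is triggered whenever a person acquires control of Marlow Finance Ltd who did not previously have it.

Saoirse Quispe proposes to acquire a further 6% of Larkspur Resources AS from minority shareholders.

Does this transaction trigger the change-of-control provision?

The purchase changes only Saoirse's holdings, so Saoirse is the only person who could newly come to control Marlow.
Saoirse holds 61% of Basalt, so Saoirse controls Basalt.
Neither Saoirse nor any entity Saoirse controls holds any voting interest in Marlow.
So before the transaction, Saoirse does not control Marlow.
After the purchase, Saoirse's direct stake in Larkspur rises to 49% + 6% = 55%.
Saoirse holds 55% of Larkspur, so Saoirse controls Larkspur.
Larkspur and Saoirse together hold 78% + 7% = 85% of Northlake, so Saoirse controls Northlake.
Larkspur and Saoirse together hold 52% + 42% = 94% of Brightwater, so Saoirse controls Brightwater.
Brightwater and Northlake together hold 25% + 72% = 97% of Marlow, so Saoirse controls Marlow.
Saoirse did not control Marlow before and does after, so the clause is triggered.

Yes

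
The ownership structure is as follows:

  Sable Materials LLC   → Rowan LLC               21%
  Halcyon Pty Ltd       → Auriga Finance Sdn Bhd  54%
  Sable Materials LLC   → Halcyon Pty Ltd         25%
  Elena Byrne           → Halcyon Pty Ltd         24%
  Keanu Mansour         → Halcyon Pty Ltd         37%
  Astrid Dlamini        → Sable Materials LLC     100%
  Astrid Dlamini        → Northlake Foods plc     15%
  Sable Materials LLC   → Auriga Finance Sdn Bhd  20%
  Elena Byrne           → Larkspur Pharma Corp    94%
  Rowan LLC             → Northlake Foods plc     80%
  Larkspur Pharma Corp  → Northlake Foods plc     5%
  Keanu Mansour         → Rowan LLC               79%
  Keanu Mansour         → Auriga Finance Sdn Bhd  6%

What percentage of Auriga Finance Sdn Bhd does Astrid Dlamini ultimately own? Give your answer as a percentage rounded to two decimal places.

Astrid reaches Auriga along 2 paths.
Via Sable: 100% × 20% = 20%.
Via Sable → Halcyon: 100% × 25% × 54% = 13.5%.
Total: 20% + 13.5% = 33.5%.
Rounded: 33.50%.

33.50%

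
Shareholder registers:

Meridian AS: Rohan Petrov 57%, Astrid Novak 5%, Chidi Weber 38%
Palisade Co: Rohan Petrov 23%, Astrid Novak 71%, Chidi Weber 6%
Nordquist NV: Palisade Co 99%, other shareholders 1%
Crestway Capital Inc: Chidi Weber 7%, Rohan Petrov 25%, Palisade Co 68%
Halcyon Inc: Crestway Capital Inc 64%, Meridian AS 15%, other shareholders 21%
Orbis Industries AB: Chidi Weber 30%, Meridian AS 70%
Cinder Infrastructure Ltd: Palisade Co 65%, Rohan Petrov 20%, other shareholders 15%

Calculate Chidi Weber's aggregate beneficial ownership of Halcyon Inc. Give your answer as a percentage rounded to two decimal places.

Chidi reaches Halcyon along 3 paths.
Via Crestway: 7% × 64% = 4.48%.
Via Palisade → Crestway: 6% × 68% × 64% = 2.6112%.
Via Meridian: 38% × 15% = 5.7%.
Total: 4.48% + 2.6112% + 5.7% = 12.7912%.
Rounded: 12.79%.

12.79%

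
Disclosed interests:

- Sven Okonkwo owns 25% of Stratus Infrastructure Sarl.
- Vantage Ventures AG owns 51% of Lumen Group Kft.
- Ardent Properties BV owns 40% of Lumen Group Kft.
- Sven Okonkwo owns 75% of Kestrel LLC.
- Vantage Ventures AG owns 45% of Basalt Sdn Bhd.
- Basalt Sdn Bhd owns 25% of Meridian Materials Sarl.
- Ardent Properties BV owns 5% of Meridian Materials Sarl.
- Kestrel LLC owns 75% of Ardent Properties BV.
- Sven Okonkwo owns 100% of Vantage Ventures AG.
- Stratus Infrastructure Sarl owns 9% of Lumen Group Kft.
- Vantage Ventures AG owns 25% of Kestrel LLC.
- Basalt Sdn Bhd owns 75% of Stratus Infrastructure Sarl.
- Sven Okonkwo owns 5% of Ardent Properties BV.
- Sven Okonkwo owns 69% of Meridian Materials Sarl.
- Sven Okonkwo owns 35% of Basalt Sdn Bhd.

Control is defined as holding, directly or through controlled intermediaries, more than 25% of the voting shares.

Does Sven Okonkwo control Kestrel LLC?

Yes

Sven holds 100% of Vantage, so Sven controls Vantage.
Sven and Vantage together hold 75% + 25% = 100% of Kestrel, so Sven controls Kestrel.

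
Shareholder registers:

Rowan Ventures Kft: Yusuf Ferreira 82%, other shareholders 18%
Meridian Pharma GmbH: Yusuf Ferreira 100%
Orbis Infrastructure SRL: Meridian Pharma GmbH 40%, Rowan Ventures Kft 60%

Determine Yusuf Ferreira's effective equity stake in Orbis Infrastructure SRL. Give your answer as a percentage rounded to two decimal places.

Yusuf reaches Orbis along 2 paths.
Via Meridian: 100% × 40% = 40%.
Via Rowan: 82% × 60% = 49.2%.
Total: 40% + 49.2% = 89.2%.
Rounded: 89.20%.

89.20%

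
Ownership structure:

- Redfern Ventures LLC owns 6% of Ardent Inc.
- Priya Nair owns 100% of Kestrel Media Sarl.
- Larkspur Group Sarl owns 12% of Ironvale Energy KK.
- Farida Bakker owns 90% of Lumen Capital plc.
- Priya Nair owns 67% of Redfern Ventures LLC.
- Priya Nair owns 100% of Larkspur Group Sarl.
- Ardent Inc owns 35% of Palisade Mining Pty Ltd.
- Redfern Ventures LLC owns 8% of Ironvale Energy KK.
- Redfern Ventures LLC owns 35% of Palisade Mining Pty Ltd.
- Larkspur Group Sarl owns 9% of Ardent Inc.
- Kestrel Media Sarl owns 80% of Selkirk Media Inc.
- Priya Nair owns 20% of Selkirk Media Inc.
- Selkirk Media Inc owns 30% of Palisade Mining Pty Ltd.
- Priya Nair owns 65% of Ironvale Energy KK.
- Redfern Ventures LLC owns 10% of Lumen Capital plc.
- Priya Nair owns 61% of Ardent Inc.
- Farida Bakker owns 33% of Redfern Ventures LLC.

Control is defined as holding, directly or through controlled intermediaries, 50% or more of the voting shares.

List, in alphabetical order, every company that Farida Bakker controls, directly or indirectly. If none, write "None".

Farida holds 90% of Lumen, so Farida controls Lumen.
No other company's threshold is met.

Lumen Capital plc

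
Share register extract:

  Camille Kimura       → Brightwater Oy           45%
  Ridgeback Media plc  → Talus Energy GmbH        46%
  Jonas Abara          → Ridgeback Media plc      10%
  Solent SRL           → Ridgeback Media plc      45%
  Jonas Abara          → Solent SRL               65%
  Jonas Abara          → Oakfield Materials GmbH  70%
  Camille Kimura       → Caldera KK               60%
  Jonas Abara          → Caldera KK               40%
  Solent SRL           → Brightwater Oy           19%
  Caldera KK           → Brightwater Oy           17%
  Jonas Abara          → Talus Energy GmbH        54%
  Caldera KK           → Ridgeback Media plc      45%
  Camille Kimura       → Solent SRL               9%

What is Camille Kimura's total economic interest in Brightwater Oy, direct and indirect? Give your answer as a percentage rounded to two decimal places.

Camille reaches Brightwater along 3 paths.
Via Caldera: 60% × 17% = 10.2%.
Via Solent: 9% × 19% = 1.71%.
Direct stake: 45% = 45%.
Total: 10.2% + 1.71% + 45% = 56.91%.

56.91%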